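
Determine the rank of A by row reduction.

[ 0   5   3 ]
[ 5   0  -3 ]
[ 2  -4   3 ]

rank(A) = 3

Row reduction:
R1 <-> R2   (pivot in column 1 was zero)
[ 5   0  -3 ]
[ 0   5   3 ]
[ 2  -4   3 ]
R3 <- R3 - (2/5)*R1:  [    0    -4  21/5 ]
R3 <- R3 - (-4/5)*R2:  [    0     0  33/5 ]
Row echelon form:
[ 5  0    -3 ]
[ 0  5     3 ]
[ 0  0  33/5 ]
Nonzero rows / pivot columns: 3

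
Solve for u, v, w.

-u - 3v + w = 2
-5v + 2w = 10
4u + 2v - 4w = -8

Forward elimination on [A|b]:
R3 <- R3 - (-4)*R1:  [   0  -10    0    0 ]
R3 <- R3 - (2)*R2:  [   0    0   -4  -20 ]
Row echelon form:
[ -1  -3   1  |    2 ]
[  0  -5   2  |   10 ]
[  0   0  -4  |  -20 ]
Back-substitution:
w = (-20) / -4 = 5
v = (10 - (2)*(5)) / -5 = 0
u = (2 - (-3)*(0) - (1)*(5)) / -1 = 3

(3, 0, 5)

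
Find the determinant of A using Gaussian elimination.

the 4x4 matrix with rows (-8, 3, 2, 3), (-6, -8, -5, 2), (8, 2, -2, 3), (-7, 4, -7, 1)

Forward elimination:
R2 <- R2 - (3/4)*R1:  [     0  -41/4  -13/2   -1/4 ]
R3 <- R3 - (-1)*R1:  [ 0  5  0  6 ]
R4 <- R4 - (7/8)*R1:  [     0   11/8  -35/4  -13/8 ]
R3 <- R3 - (-20/41)*R2:  [       0        0  -130/41   241/41 ]
R4 <- R4 - (-11/82)*R2:  [       0        0  -789/82   -68/41 ]
R4 <- R4 - (789/260)*R3:  [         0          0          0  -5069/260 ]
Upper-triangular form:
[ -8      3        2          3 ]
[  0  -41/4    -13/2       -1/4 ]
[  0      0  -130/41     241/41 ]
[  0      0        0  -5069/260 ]
det(A) = (-1)^0 * (-8) * (-41/4) * (-130/41) * (-5069/260) = 5069  (0 row swaps -> sign +1)

det(A) = 5069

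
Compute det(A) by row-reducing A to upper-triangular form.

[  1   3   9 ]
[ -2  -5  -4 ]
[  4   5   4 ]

det(A) = 66

Forward elimination:
R2 <- R2 - (-2)*R1:  [  0   1  14 ]
R3 <- R3 - (4)*R1:  [   0   -7  -32 ]
R3 <- R3 - (-7)*R2:  [  0   0  66 ]
Upper-triangular form:
[ 1  3   9 ]
[ 0  1  14 ]
[ 0  0  66 ]
det(A) = (-1)^0 * (1) * (1) * (66) = 66  (0 row swaps -> sign +1)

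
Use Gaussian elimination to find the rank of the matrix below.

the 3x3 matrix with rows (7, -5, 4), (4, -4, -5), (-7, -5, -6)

rank(A) = 3

Row reduction:
R2 <- R2 - (4/7)*R1:  [     0   -8/7  -51/7 ]
R3 <- R3 - (-1)*R1:  [   0  -10   -2 ]
R3 <- R3 - (35/4)*R2:  [     0      0  247/4 ]
Row echelon form:
[ 7    -5      4 ]
[ 0  -8/7  -51/7 ]
[ 0     0  247/4 ]
Nonzero rows / pivot columns: 3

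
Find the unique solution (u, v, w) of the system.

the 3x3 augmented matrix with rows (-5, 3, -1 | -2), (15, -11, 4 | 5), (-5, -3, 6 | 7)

(1, 2, 3)

Forward elimination on [A|b]:
R2 <- R2 - (-3)*R1:  [  0  -2   1  -1 ]
R3 <- R3 - (1)*R1:  [  0  -6   7   9 ]
R3 <- R3 - (3)*R2:  [  0   0   4  12 ]
Row echelon form:
[ -5   3  -1  |  -2 ]
[  0  -2   1  |  -1 ]
[  0   0   4  |  12 ]
Back-substitution:
w = (12) / 4 = 3
v = (-1 - (1)*(3)) / -2 = 2
u = (-2 - (3)*(2) - (-1)*(3)) / -5 = 1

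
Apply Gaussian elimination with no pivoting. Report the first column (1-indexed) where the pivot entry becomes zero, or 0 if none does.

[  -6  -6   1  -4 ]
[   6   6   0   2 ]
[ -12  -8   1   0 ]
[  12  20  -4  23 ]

first zero-pivot column = 2

Naive forward elimination:
R2 <- R2 - (-1)*R1:  [  0   0   1  -2 ]
R3 <- R3 - (2)*R1:  [  0   4  -1   8 ]
R4 <- R4 - (-2)*R1:  [  0   8  -2  15 ]
Matrix at this point:
[ -6  -6   1  -4 ]
[  0   0   1  -2 ]
[  0   4  -1   8 ]
[  0   8  -2  15 ]
Pivot entry (2,2) is zero but row 3 has 4 in column 2 -> naive elimination stops; a row interchange (e.g. R2 <-> R3) would be required here.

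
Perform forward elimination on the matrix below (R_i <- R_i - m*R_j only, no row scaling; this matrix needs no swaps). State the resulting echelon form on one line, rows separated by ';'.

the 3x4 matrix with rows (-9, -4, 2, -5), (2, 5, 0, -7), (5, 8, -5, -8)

Forward elimination:
R2 <- R2 - (-2/9)*R1:  [     0   37/9    4/9  -73/9 ]
R3 <- R3 - (-5/9)*R1:  [     0   52/9  -35/9  -97/9 ]
R3 <- R3 - (52/37)*R2:  [       0        0  -167/37    23/37 ]
Row echelon form:
[ -9    -4        2     -5 ]
[  0  37/9      4/9  -73/9 ]
[  0     0  -167/37  23/37 ]

REF = [-9 -4 2 -5; 0 37/9 4/9 -73/9; 0 0 -167/37 23/37]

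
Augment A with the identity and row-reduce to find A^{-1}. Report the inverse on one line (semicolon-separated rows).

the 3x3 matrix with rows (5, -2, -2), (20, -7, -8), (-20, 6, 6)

Gauss-Jordan on [A | I]:
R1 <- (1/5)*R1:  [    1  -2/5  -2/5  |   1/5     0     0 ]
R2 <- R2 - (20)*R1:  [  0   1   0  |  -4   1   0 ]
R3 <- R3 - (-20)*R1:  [  0  -2  -2  |   4   0   1 ]
R1 <- R1 - (-2/5)*R2:  [    1     0  -2/5  |  -7/5   2/5     0 ]
R3 <- R3 - (-2)*R2:  [  0   0  -2  |  -4   2   1 ]
R3 <- (1/-2)*R3:  [    0     0     1  |     2    -1  -1/2 ]
R1 <- R1 - (-2/5)*R3:  [    1     0     0  |  -3/5     0  -1/5 ]
Right block of [I | A^{-1}] is the inverse:
[ -3/5   0  -1/5 ]
[   -4   1     0 ]
[    2  -1  -1/2 ]

inverse = [-3/5 0 -1/5; -4 1 0; 2 -1 -1/2]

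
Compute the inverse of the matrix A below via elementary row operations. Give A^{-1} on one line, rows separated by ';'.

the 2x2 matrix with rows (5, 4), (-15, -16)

inverse = [4/5 1/5; -3/4 -1/4]

Gauss-Jordan on [A | I]:
R1 <- (1/5)*R1:  [   1  4/5  |  1/5    0 ]
R2 <- R2 - (-15)*R1:  [  0  -4  |   3   1 ]
R2 <- (1/-4)*R2:  [    0     1  |  -3/4  -1/4 ]
R1 <- R1 - (4/5)*R2:  [   1    0  |  4/5  1/5 ]
Right block of [I | A^{-1}] is the inverse:
[  4/5   1/5 ]
[ -3/4  -1/4 ]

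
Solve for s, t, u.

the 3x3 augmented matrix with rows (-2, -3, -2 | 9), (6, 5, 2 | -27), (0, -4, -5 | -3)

Forward elimination on [A|b]:
R2 <- R2 - (-3)*R1:  [  0  -4  -4   0 ]
R3 <- R3 - (1)*R2:  [  0   0  -1  -3 ]
Row echelon form:
[ -2  -3  -2  |   9 ]
[  0  -4  -4  |   0 ]
[  0   0  -1  |  -3 ]
Back-substitution:
u = (-3) / -1 = 3
t = (0 - (-4)*(3)) / -4 = -3
s = (9 - (-3)*(-3) - (-2)*(3)) / -2 = -3

(-3, -3, 3)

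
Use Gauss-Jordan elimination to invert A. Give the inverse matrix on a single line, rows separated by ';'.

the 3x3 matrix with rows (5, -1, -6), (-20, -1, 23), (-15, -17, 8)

inverse = [383/150 11/15 -29/150; -37/30 -1/3 1/30; 13/6 2/3 -1/6]

Gauss-Jordan on [A | I]:
R1 <- (1/5)*R1:  [    1  -1/5  -6/5  |   1/5     0     0 ]
R2 <- R2 - (-20)*R1:  [  0  -5  -1  |   4   1   0 ]
R3 <- R3 - (-15)*R1:  [   0  -20  -10  |    3    0    1 ]
R2 <- (1/-5)*R2:  [    0     1   1/5  |  -4/5  -1/5     0 ]
R1 <- R1 - (-1/5)*R2:  [      1       0  -29/25  |    1/25   -1/25       0 ]
R3 <- R3 - (-20)*R2:  [   0    0   -6  |  -13   -4    1 ]
R3 <- (1/-6)*R3:  [    0     0     1  |  13/6   2/3  -1/6 ]
R1 <- R1 - (-29/25)*R3:  [       1        0        0  |  383/150    11/15  -29/150 ]
R2 <- R2 - (1/5)*R3:  [      0       1       0  |  -37/30    -1/3    1/30 ]
Right block of [I | A^{-1}] is the inverse:
[ 383/150  11/15  -29/150 ]
[  -37/30   -1/3     1/30 ]
[    13/6    2/3     -1/6 ]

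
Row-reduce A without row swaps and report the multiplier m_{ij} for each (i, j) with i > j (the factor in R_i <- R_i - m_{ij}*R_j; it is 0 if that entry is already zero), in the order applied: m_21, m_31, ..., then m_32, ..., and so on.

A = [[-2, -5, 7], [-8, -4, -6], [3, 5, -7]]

multipliers: 4, -3/2, -5/32

Forward elimination:
R2 <- R2 - (4)*R1:  [   0   16  -34 ]
R3 <- R3 - (-3/2)*R1:  [    0  -5/2   7/2 ]
R3 <- R3 - (-5/32)*R2:  [      0       0  -29/16 ]
Multipliers (in order of application): m_{21} = 4, m_{31} = -3/2, m_{32} = -5/32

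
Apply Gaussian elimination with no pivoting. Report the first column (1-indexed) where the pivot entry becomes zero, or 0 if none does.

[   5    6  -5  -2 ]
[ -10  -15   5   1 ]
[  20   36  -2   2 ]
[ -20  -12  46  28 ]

first zero-pivot column = 0

Naive forward elimination:
R2 <- R2 - (-2)*R1:  [  0  -3  -5  -3 ]
R3 <- R3 - (4)*R1:  [  0  12  18  10 ]
R4 <- R4 - (-4)*R1:  [  0  12  26  20 ]
R3 <- R3 - (-4)*R2:  [  0   0  -2  -2 ]
R4 <- R4 - (-4)*R2:  [ 0  0  6  8 ]
R4 <- R4 - (-3)*R3:  [ 0  0  0  2 ]
All pivots nonzero; naive elimination completes without hitting a zero pivot.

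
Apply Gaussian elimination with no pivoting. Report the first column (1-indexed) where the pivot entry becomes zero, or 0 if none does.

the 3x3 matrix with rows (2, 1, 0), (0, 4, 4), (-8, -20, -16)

Naive forward elimination:
R3 <- R3 - (-4)*R1:  [   0  -16  -16 ]
R3 <- R3 - (-4)*R2:  [ 0  0  0 ]
Matrix at this point:
[ 2  1  0 ]
[ 0  4  4 ]
[ 0  0  0 ]
Pivot entry (3,3) in the last row is zero and there are no rows below to swap with -> zero pivot in column 3 (A is singular).

first zero-pivot column = 3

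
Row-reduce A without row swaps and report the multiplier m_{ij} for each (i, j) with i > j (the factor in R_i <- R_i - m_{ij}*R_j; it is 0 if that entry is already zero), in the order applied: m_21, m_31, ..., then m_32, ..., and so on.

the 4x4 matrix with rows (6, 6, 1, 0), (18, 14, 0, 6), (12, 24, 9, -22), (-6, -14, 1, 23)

multipliers: 3, 2, -1, -3, 2, -4

Forward elimination:
R2 <- R2 - (3)*R1:  [  0  -4  -3   6 ]
R3 <- R3 - (2)*R1:  [   0   12    7  -22 ]
R4 <- R4 - (-1)*R1:  [  0  -8   2  23 ]
R3 <- R3 - (-3)*R2:  [  0   0  -2  -4 ]
R4 <- R4 - (2)*R2:  [  0   0   8  11 ]
R4 <- R4 - (-4)*R3:  [  0   0   0  -5 ]
Multipliers (in order of application): m_{21} = 3, m_{31} = 2, m_{41} = -1, m_{32} = -3, m_{42} = 2, m_{43} = -4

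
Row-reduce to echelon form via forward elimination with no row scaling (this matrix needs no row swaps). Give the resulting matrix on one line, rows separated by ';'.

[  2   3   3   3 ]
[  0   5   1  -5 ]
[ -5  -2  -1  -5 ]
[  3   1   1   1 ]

REF = [2 3 3 3; 0 5 1 -5; 0 0 27/5 8; 0 0 0 -77/27]

Forward elimination:
R3 <- R3 - (-5/2)*R1:  [    0  11/2  13/2   5/2 ]
R4 <- R4 - (3/2)*R1:  [    0  -7/2  -7/2  -7/2 ]
R3 <- R3 - (11/10)*R2:  [    0     0  27/5     8 ]
R4 <- R4 - (-7/10)*R2:  [     0      0  -14/5     -7 ]
R4 <- R4 - (-14/27)*R3:  [      0       0       0  -77/27 ]
Row echelon form:
[ 2  3     3       3 ]
[ 0  5     1      -5 ]
[ 0  0  27/5       8 ]
[ 0  0     0  -77/27 ]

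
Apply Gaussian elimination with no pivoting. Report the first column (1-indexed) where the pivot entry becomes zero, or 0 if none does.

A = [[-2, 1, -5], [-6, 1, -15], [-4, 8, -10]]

first zero-pivot column = 3

Naive forward elimination:
R2 <- R2 - (3)*R1:  [  0  -2   0 ]
R3 <- R3 - (2)*R1:  [ 0  6  0 ]
R3 <- R3 - (-3)*R2:  [ 0  0  0 ]
Matrix at this point:
[ -2   1  -5 ]
[  0  -2   0 ]
[  0   0   0 ]
Pivot entry (3,3) in the last row is zero and there are no rows below to swap with -> zero pivot in column 3 (A is singular).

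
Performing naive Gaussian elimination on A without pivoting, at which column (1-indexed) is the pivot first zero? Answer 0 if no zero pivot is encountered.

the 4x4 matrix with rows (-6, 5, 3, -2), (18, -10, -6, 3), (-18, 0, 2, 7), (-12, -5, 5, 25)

Naive forward elimination:
R2 <- R2 - (-3)*R1:  [  0   5   3  -3 ]
R3 <- R3 - (3)*R1:  [   0  -15   -7   13 ]
R4 <- R4 - (2)*R1:  [   0  -15   -1   29 ]
R3 <- R3 - (-3)*R2:  [ 0  0  2  4 ]
R4 <- R4 - (-3)*R2:  [  0   0   8  20 ]
R4 <- R4 - (4)*R3:  [ 0  0  0  4 ]
All pivots nonzero; naive elimination completes without hitting a zero pivot.

first zero-pivot column = 0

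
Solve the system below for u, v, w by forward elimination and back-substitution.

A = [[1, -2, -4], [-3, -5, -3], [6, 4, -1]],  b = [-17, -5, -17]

(-3, 1, 3)

Forward elimination on [A|b]:
R2 <- R2 - (-3)*R1:  [   0  -11  -15  -56 ]
R3 <- R3 - (6)*R1:  [  0  16  23  85 ]
R3 <- R3 - (-16/11)*R2:  [     0      0  13/11  39/11 ]
Row echelon form:
[ 1   -2     -4  |    -17 ]
[ 0  -11    -15  |    -56 ]
[ 0    0  13/11  |  39/11 ]
Back-substitution:
w = (39/11) / (13/11) = 3
v = (-56 - (-15)*(3)) / -11 = 1
u = (-17 - (-2)*(1) - (-4)*(3)) / 1 = -3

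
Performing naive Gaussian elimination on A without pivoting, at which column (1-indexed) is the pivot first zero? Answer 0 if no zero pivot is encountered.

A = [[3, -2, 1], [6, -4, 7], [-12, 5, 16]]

first zero-pivot column = 2

Naive forward elimination:
R2 <- R2 - (2)*R1:  [ 0  0  5 ]
R3 <- R3 - (-4)*R1:  [  0  -3  20 ]
Matrix at this point:
[ 3  -2   1 ]
[ 0   0   5 ]
[ 0  -3  20 ]
Pivot entry (2,2) is zero but row 3 has -3 in column 2 -> naive elimination stops; a row interchange (e.g. R2 <-> R3) would be required here.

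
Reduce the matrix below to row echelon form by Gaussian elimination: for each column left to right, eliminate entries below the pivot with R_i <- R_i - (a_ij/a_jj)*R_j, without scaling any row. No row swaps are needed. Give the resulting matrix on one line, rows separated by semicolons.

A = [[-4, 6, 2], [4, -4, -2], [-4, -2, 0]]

Forward elimination:
R2 <- R2 - (-1)*R1:  [ 0  2  0 ]
R3 <- R3 - (1)*R1:  [  0  -8  -2 ]
R3 <- R3 - (-4)*R2:  [  0   0  -2 ]
Row echelon form:
[ -4  6   2 ]
[  0  2   0 ]
[  0  0  -2 ]

REF = [-4 6 2; 0 2 0; 0 0 -2]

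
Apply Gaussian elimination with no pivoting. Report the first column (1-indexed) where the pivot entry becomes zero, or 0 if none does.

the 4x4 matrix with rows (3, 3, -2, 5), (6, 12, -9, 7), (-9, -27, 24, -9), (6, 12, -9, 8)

Naive forward elimination:
R2 <- R2 - (2)*R1:  [  0   6  -5  -3 ]
R3 <- R3 - (-3)*R1:  [   0  -18   18    6 ]
R4 <- R4 - (2)*R1:  [  0   6  -5  -2 ]
R3 <- R3 - (-3)*R2:  [  0   0   3  -3 ]
R4 <- R4 - (1)*R2:  [ 0  0  0  1 ]
All pivots nonzero; naive elimination completes without hitting a zero pivot.

first zero-pivot column = 0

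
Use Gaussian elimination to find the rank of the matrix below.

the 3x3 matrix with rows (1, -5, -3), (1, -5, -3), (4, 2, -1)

rank(A) = 2

Row reduction:
R2 <- R2 - (1)*R1:  [ 0  0  0 ]
R3 <- R3 - (4)*R1:  [  0  22  11 ]
R2 <-> R3   (pivot in column 2 was zero)
[ 1  -5  -3 ]
[ 0  22  11 ]
[ 0   0   0 ]
Row echelon form:
[ 1  -5  -3 ]
[ 0  22  11 ]
[ 0   0   0 ]
Nonzero rows / pivot columns: 2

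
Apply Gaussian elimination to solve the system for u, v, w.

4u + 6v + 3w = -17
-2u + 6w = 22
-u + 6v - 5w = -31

(-2, -3, 3)

Forward elimination on [A|b]:
R2 <- R2 - (-1/2)*R1:  [    0     3  15/2  27/2 ]
R3 <- R3 - (-1/4)*R1:  [      0    15/2   -17/4  -141/4 ]
R3 <- R3 - (5/2)*R2:  [   0    0  -23  -69 ]
Row echelon form:
[ 4  6     3  |   -17 ]
[ 0  3  15/2  |  27/2 ]
[ 0  0   -23  |   -69 ]
Back-substitution:
w = (-69) / -23 = 3
v = (27/2 - (15/2)*(3)) / 3 = -3
u = (-17 - (6)*(-3) - (3)*(3)) / 4 = -2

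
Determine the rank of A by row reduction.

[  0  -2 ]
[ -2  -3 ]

rank(A) = 2

Row reduction:
R1 <-> R2   (pivot in column 1 was zero)
[ -2  -3 ]
[  0  -2 ]
Row echelon form:
[ -2  -3 ]
[  0  -2 ]
Nonzero rows / pivot columns: 2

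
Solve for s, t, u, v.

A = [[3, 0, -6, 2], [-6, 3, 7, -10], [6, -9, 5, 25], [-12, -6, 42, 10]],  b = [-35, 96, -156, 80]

Forward elimination on [A|b]:
R2 <- R2 - (-2)*R1:  [  0   3  -5  -6  26 ]
R3 <- R3 - (2)*R1:  [   0   -9   17   21  -86 ]
R4 <- R4 - (-4)*R1:  [   0   -6   18   18  -60 ]
R3 <- R3 - (-3)*R2:  [  0   0   2   3  -8 ]
R4 <- R4 - (-2)*R2:  [  0   0   8   6  -8 ]
R4 <- R4 - (4)*R3:  [  0   0   0  -6  24 ]
Row echelon form:
[ 3  0  -6   2  |  -35 ]
[ 0  3  -5  -6  |   26 ]
[ 0  0   2   3  |   -8 ]
[ 0  0   0  -6  |   24 ]
Back-substitution:
v = (24) / -6 = -4
u = (-8 - (3)*(-4)) / 2 = 2
t = (26 - (-5)*(2) - (-6)*(-4)) / 3 = 4
s = (-35 - (-6)*(2) - (2)*(-4)) / 3 = -5

(-5, 4, 2, -4)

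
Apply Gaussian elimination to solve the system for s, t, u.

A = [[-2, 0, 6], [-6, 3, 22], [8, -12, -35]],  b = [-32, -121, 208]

Forward elimination on [A|b]:
R2 <- R2 - (3)*R1:  [   0    3    4  -25 ]
R3 <- R3 - (-4)*R1:  [   0  -12  -11   80 ]
R3 <- R3 - (-4)*R2:  [   0    0    5  -20 ]
Row echelon form:
[ -2  0  6  |  -32 ]
[  0  3  4  |  -25 ]
[  0  0  5  |  -20 ]
Back-substitution:
u = (-20) / 5 = -4
t = (-25 - (4)*(-4)) / 3 = -3
s = (-32 - (6)*(-4)) / -2 = 4

(4, -3, -4)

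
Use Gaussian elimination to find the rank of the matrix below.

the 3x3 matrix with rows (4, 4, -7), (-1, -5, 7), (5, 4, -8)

Row reduction:
R2 <- R2 - (-1/4)*R1:  [    0    -4  21/4 ]
R3 <- R3 - (5/4)*R1:  [   0   -1  3/4 ]
R3 <- R3 - (1/4)*R2:  [     0      0  -9/16 ]
Row echelon form:
[ 4   4     -7 ]
[ 0  -4   21/4 ]
[ 0   0  -9/16 ]
Nonzero rows / pivot columns: 3

rank(A) = 3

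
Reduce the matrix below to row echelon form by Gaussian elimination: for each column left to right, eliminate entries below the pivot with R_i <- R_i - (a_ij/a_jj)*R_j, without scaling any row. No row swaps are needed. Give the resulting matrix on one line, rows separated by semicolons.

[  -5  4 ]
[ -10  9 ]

Forward elimination:
R2 <- R2 - (2)*R1:  [ 0  1 ]
Row echelon form:
[ -5  4 ]
[  0  1 ]

REF = [-5 4; 0 1]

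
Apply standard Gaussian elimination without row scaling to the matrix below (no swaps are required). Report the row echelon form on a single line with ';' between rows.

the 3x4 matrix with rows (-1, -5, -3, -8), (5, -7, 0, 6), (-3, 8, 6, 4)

Forward elimination:
R2 <- R2 - (-5)*R1:  [   0  -32  -15  -34 ]
R3 <- R3 - (3)*R1:  [  0  23  15  28 ]
R3 <- R3 - (-23/32)*R2:  [      0       0  135/32   57/16 ]
Row echelon form:
[ -1   -5      -3     -8 ]
[  0  -32     -15    -34 ]
[  0    0  135/32  57/16 ]

REF = [-1 -5 -3 -8; 0 -32 -15 -34; 0 0 135/32 57/16]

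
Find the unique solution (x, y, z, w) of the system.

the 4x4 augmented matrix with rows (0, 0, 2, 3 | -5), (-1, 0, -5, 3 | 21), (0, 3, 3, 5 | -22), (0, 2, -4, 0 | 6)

Forward elimination on [A|b]:
R1 <-> R2   (pivot in column 1 was zero)
[ -1  0  -5  3   21 ]
[  0  0   2  3   -5 ]
[  0  3   3  5  -22 ]
[  0  2  -4  0    6 ]
R2 <-> R3   (pivot in column 2 was zero)
[ -1  0  -5  3   21 ]
[  0  3   3  5  -22 ]
[  0  0   2  3   -5 ]
[  0  2  -4  0    6 ]
R4 <- R4 - (2/3)*R2:  [     0      0     -6  -10/3   62/3 ]
R4 <- R4 - (-3)*R3:  [    0     0     0  17/3  17/3 ]
Row echelon form:
[ -1  0  -5     3  |    21 ]
[  0  3   3     5  |   -22 ]
[  0  0   2     3  |    -5 ]
[  0  0   0  17/3  |  17/3 ]
Back-substitution:
w = (17/3) / (17/3) = 1
z = (-5 - (3)*(1)) / 2 = -4
y = (-22 - (3)*(-4) - (5)*(1)) / 3 = -5
x = (21 - (-5)*(-4) - (3)*(1)) / -1 = 2

(2, -5, -4, 1)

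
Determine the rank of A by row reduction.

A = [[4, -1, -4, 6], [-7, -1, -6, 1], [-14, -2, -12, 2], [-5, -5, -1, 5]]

Row reduction:
R2 <- R2 - (-7/4)*R1:  [     0  -11/4    -13   23/2 ]
R3 <- R3 - (-7/2)*R1:  [     0  -11/2    -26     23 ]
R4 <- R4 - (-5/4)*R1:  [     0  -25/4     -6   25/2 ]
R3 <- R3 - (2)*R2:  [ 0  0  0  0 ]
R4 <- R4 - (25/11)*R2:  [       0        0   259/11  -150/11 ]
R3 <-> R4   (pivot in column 3 was zero)
[ 4     -1      -4        6 ]
[ 0  -11/4     -13     23/2 ]
[ 0      0  259/11  -150/11 ]
[ 0      0       0        0 ]
Row echelon form:
[ 4     -1      -4        6 ]
[ 0  -11/4     -13     23/2 ]
[ 0      0  259/11  -150/11 ]
[ 0      0       0        0 ]
Nonzero rows / pivot columns: 3

rank(A) = 3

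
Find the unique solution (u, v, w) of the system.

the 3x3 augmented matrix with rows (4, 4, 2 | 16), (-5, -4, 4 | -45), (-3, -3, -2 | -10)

(5, 1, -4)

Forward elimination on [A|b]:
R2 <- R2 - (-5/4)*R1:  [    0     1  13/2   -25 ]
R3 <- R3 - (-3/4)*R1:  [    0     0  -1/2     2 ]
Row echelon form:
[ 4  4     2  |   16 ]
[ 0  1  13/2  |  -25 ]
[ 0  0  -1/2  |    2 ]
Back-substitution:
w = (2) / (-1/2) = -4
v = (-25 - (13/2)*(-4)) / 1 = 1
u = (16 - (4)*(1) - (2)*(-4)) / 4 = 5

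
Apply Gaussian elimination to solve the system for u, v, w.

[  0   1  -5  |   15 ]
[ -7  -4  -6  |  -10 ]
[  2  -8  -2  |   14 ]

(4, 0, -3)

Forward elimination on [A|b]:
R1 <-> R2   (pivot in column 1 was zero)
[ -7  -4  -6  -10 ]
[  0   1  -5   15 ]
[  2  -8  -2   14 ]
R3 <- R3 - (-2/7)*R1:  [     0  -64/7  -26/7   78/7 ]
R3 <- R3 - (-64/7)*R2:  [      0       0  -346/7  1038/7 ]
Row echelon form:
[ -7  -4      -6  |     -10 ]
[  0   1      -5  |      15 ]
[  0   0  -346/7  |  1038/7 ]
Back-substitution:
w = (1038/7) / (-346/7) = -3
v = (15 - (-5)*(-3)) / 1 = 0
u = (-10 - (-4)*(0) - (-6)*(-3)) / -7 = 4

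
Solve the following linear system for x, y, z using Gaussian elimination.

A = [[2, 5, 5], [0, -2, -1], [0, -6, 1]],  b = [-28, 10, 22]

(1, -4, -2)

Forward elimination on [A|b]:
R3 <- R3 - (3)*R2:  [  0   0   4  -8 ]
Row echelon form:
[ 2   5   5  |  -28 ]
[ 0  -2  -1  |   10 ]
[ 0   0   4  |   -8 ]
Back-substitution:
z = (-8) / 4 = -2
y = (10 - (-1)*(-2)) / -2 = -4
x = (-28 - (5)*(-4) - (5)*(-2)) / 2 = 1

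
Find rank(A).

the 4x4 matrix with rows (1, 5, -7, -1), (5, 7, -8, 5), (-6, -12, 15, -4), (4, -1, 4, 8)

rank(A) = 3

Row reduction:
R2 <- R2 - (5)*R1:  [   0  -18   27   10 ]
R3 <- R3 - (-6)*R1:  [   0   18  -27  -10 ]
R4 <- R4 - (4)*R1:  [   0  -21   32   12 ]
R3 <- R3 - (-1)*R2:  [ 0  0  0  0 ]
R4 <- R4 - (7/6)*R2:  [   0    0  1/2  1/3 ]
R3 <-> R4   (pivot in column 3 was zero)
[ 1    5   -7   -1 ]
[ 0  -18   27   10 ]
[ 0    0  1/2  1/3 ]
[ 0    0    0    0 ]
Row echelon form:
[ 1    5   -7   -1 ]
[ 0  -18   27   10 ]
[ 0    0  1/2  1/3 ]
[ 0    0    0    0 ]
Nonzero rows / pivot columns: 3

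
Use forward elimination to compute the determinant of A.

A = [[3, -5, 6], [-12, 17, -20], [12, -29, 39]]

det(A) = -27

Forward elimination:
R2 <- R2 - (-4)*R1:  [  0  -3   4 ]
R3 <- R3 - (4)*R1:  [  0  -9  15 ]
R3 <- R3 - (3)*R2:  [ 0  0  3 ]
Upper-triangular form:
[ 3  -5  6 ]
[ 0  -3  4 ]
[ 0   0  3 ]
det(A) = (-1)^0 * (3) * (-3) * (3) = -27  (0 row swaps -> sign +1)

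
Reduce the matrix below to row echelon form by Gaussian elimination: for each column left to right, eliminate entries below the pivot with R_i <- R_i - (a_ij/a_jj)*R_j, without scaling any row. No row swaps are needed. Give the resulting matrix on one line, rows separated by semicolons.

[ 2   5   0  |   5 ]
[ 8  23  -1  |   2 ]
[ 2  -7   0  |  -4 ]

REF = [2 5 0 5; 0 3 -1 -18; 0 0 -4 -81]

Forward elimination:
R2 <- R2 - (4)*R1:  [   0    3   -1  -18 ]
R3 <- R3 - (1)*R1:  [   0  -12    0   -9 ]
R3 <- R3 - (-4)*R2:  [   0    0   -4  -81 ]
Row echelon form:
[ 2  5   0  |    5 ]
[ 0  3  -1  |  -18 ]
[ 0  0  -4  |  -81 ]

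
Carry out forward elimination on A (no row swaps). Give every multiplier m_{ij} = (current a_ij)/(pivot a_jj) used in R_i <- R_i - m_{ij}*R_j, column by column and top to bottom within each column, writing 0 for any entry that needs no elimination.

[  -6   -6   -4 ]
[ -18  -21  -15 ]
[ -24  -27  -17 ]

Forward elimination:
R2 <- R2 - (3)*R1:  [  0  -3  -3 ]
R3 <- R3 - (4)*R1:  [  0  -3  -1 ]
R3 <- R3 - (1)*R2:  [ 0  0  2 ]
Multipliers (in order of application): m_{21} = 3, m_{31} = 4, m_{32} = 1

multipliers: 3, 4, 1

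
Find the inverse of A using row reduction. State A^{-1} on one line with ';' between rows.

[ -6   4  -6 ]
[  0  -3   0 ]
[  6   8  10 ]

inverse = [-5/12 -11/9 -1/4; 0 -1/3 0; 1/4 1 1/4]

Gauss-Jordan on [A | I]:
R1 <- (1/-6)*R1:  [    1  -2/3     1  |  -1/6     0     0 ]
R3 <- R3 - (6)*R1:  [  0  12   4  |   1   0   1 ]
R2 <- (1/-3)*R2:  [    0     1     0  |     0  -1/3     0 ]
R1 <- R1 - (-2/3)*R2:  [    1     0     1  |  -1/6  -2/9     0 ]
R3 <- R3 - (12)*R2:  [ 0  0  4  |  1  4  1 ]
R3 <- (1/4)*R3:  [   0    0    1  |  1/4    1  1/4 ]
R1 <- R1 - (1)*R3:  [     1      0      0  |  -5/12  -11/9   -1/4 ]
Right block of [I | A^{-1}] is the inverse:
[ -5/12  -11/9  -1/4 ]
[     0   -1/3     0 ]
[   1/4      1   1/4 ]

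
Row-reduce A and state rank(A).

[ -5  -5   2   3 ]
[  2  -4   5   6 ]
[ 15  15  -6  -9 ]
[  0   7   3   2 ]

rank(A) = 3

Row reduction:
R2 <- R2 - (-2/5)*R1:  [    0    -6  29/5  36/5 ]
R3 <- R3 - (-3)*R1:  [ 0  0  0  0 ]
R4 <- R4 - (-7/6)*R2:  [      0       0  293/30    52/5 ]
R3 <-> R4   (pivot in column 3 was zero)
[ -5  -5       2     3 ]
[  0  -6    29/5  36/5 ]
[  0   0  293/30  52/5 ]
[  0   0       0     0 ]
Row echelon form:
[ -5  -5       2     3 ]
[  0  -6    29/5  36/5 ]
[  0   0  293/30  52/5 ]
[  0   0       0     0 ]
Nonzero rows / pivot columns: 3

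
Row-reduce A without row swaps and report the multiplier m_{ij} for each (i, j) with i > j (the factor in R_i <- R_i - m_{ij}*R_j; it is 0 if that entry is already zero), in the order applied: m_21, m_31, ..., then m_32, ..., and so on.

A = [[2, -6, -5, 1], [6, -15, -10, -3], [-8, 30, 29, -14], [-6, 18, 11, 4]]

Forward elimination:
R2 <- R2 - (3)*R1:  [  0   3   5  -6 ]
R3 <- R3 - (-4)*R1:  [   0    6    9  -10 ]
R4 <- R4 - (-3)*R1:  [  0   0  -4   7 ]
R3 <- R3 - (2)*R2:  [  0   0  -1   2 ]
R4: entry in column 2 is already 0 -> m_{42} = 0 (no row operation needed)
R4 <- R4 - (4)*R3:  [  0   0   0  -1 ]
Multipliers (in order of application): m_{21} = 3, m_{31} = -4, m_{41} = -3, m_{32} = 2, m_{42} = 0, m_{43} = 4

multipliers: 3, -4, -3, 2, 0, 4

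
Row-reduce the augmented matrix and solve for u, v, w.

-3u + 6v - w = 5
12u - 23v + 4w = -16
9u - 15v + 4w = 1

Forward elimination on [A|b]:
R2 <- R2 - (-4)*R1:  [ 0  1  0  4 ]
R3 <- R3 - (-3)*R1:  [  0   3   1  16 ]
R3 <- R3 - (3)*R2:  [ 0  0  1  4 ]
Row echelon form:
[ -3  6  -1  |  5 ]
[  0  1   0  |  4 ]
[  0  0   1  |  4 ]
Back-substitution:
w = (4) / 1 = 4
v = (4) / 1 = 4
u = (5 - (6)*(4) - (-1)*(4)) / -3 = 5

(5, 4, 4)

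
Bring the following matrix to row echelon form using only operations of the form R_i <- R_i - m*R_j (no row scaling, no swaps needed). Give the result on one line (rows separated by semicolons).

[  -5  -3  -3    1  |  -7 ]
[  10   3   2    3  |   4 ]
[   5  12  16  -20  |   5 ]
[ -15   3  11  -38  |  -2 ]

REF = [-5 -3 -3 1 -7; 0 -3 -4 5 -10; 0 0 1 -4 -32; 0 0 0 -5 107]

Forward elimination:
R2 <- R2 - (-2)*R1:  [   0   -3   -4    5  -10 ]
R3 <- R3 - (-1)*R1:  [   0    9   13  -19   -2 ]
R4 <- R4 - (3)*R1:  [   0   12   20  -41   19 ]
R3 <- R3 - (-3)*R2:  [   0    0    1   -4  -32 ]
R4 <- R4 - (-4)*R2:  [   0    0    4  -21  -21 ]
R4 <- R4 - (4)*R3:  [   0    0    0   -5  107 ]
Row echelon form:
[ -5  -3  -3   1  |   -7 ]
[  0  -3  -4   5  |  -10 ]
[  0   0   1  -4  |  -32 ]
[  0   0   0  -5  |  107 ]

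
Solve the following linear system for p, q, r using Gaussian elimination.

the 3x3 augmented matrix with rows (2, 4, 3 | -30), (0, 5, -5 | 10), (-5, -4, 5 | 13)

(-5, -2, -4)

Forward elimination on [A|b]:
R3 <- R3 - (-5/2)*R1:  [    0     6  25/2   -62 ]
R3 <- R3 - (6/5)*R2:  [    0     0  37/2   -74 ]
Row echelon form:
[ 2  4     3  |  -30 ]
[ 0  5    -5  |   10 ]
[ 0  0  37/2  |  -74 ]
Back-substitution:
r = (-74) / (37/2) = -4
q = (10 - (-5)*(-4)) / 5 = -2
p = (-30 - (4)*(-2) - (3)*(-4)) / 2 = -5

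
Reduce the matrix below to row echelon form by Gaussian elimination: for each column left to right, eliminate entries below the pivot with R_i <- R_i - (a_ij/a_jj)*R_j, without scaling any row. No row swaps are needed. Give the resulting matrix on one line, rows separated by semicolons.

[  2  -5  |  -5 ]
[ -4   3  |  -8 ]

REF = [2 -5 -5; 0 -7 -18]

Forward elimination:
R2 <- R2 - (-2)*R1:  [   0   -7  -18 ]
Row echelon form:
[ 2  -5  |   -5 ]
[ 0  -7  |  -18 ]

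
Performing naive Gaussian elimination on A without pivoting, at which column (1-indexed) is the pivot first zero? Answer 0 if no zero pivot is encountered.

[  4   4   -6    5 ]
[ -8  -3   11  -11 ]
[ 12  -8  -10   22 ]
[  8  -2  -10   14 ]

Naive forward elimination:
R2 <- R2 - (-2)*R1:  [  0   5  -1  -1 ]
R3 <- R3 - (3)*R1:  [   0  -20    8    7 ]
R4 <- R4 - (2)*R1:  [   0  -10    2    4 ]
R3 <- R3 - (-4)*R2:  [ 0  0  4  3 ]
R4 <- R4 - (-2)*R2:  [ 0  0  0  2 ]
All pivots nonzero; naive elimination completes without hitting a zero pivot.

first zero-pivot column = 0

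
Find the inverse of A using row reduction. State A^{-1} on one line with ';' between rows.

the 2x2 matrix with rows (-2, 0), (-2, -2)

inverse = [-1/2 0; 1/2 -1/2]

Gauss-Jordan on [A | I]:
R1 <- (1/-2)*R1:  [    1     0  |  -1/2     0 ]
R2 <- R2 - (-2)*R1:  [  0  -2  |  -1   1 ]
R2 <- (1/-2)*R2:  [    0     1  |   1/2  -1/2 ]
Right block of [I | A^{-1}] is the inverse:
[ -1/2     0 ]
[  1/2  -1/2 ]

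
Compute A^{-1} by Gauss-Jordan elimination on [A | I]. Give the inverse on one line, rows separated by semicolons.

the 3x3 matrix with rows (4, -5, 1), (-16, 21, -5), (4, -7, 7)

Gauss-Jordan on [A | I]:
R1 <- (1/4)*R1:  [    1  -5/4   1/4  |   1/4     0     0 ]
R2 <- R2 - (-16)*R1:  [  0   1  -1  |   4   1   0 ]
R3 <- R3 - (4)*R1:  [  0  -2   6  |  -1   0   1 ]
R1 <- R1 - (-5/4)*R2:  [    1     0    -1  |  21/4   5/4     0 ]
R3 <- R3 - (-2)*R2:  [ 0  0  4  |  7  2  1 ]
R3 <- (1/4)*R3:  [   0    0    1  |  7/4  1/2  1/4 ]
R1 <- R1 - (-1)*R3:  [   1    0    0  |    7  7/4  1/4 ]
R2 <- R2 - (-1)*R3:  [    0     1     0  |  23/4   3/2   1/4 ]
Right block of [I | A^{-1}] is the inverse:
[    7  7/4  1/4 ]
[ 23/4  3/2  1/4 ]
[  7/4  1/2  1/4 ]

inverse = [7 7/4 1/4; 23/4 3/2 1/4; 7/4 1/2 1/4]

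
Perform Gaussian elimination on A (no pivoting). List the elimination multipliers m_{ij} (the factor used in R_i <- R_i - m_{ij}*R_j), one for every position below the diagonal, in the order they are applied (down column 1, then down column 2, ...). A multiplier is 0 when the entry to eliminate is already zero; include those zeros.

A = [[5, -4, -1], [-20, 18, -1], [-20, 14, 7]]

multipliers: -4, -4, -1

Forward elimination:
R2 <- R2 - (-4)*R1:  [  0   2  -5 ]
R3 <- R3 - (-4)*R1:  [  0  -2   3 ]
R3 <- R3 - (-1)*R2:  [  0   0  -2 ]
Multipliers (in order of application): m_{21} = -4, m_{31} = -4, m_{32} = -1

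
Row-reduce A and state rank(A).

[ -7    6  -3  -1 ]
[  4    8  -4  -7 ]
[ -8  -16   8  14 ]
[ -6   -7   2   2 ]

Row reduction:
R2 <- R2 - (-4/7)*R1:  [     0   80/7  -40/7  -53/7 ]
R3 <- R3 - (8/7)*R1:  [      0  -160/7    80/7   106/7 ]
R4 <- R4 - (6/7)*R1:  [     0  -85/7   32/7   20/7 ]
R3 <- R3 - (-2)*R2:  [ 0  0  0  0 ]
R4 <- R4 - (-17/16)*R2:  [      0       0    -3/2  -83/16 ]
R3 <-> R4   (pivot in column 3 was zero)
[ -7     6     -3      -1 ]
[  0  80/7  -40/7   -53/7 ]
[  0     0   -3/2  -83/16 ]
[  0     0      0       0 ]
Row echelon form:
[ -7     6     -3      -1 ]
[  0  80/7  -40/7   -53/7 ]
[  0     0   -3/2  -83/16 ]
[  0     0      0       0 ]
Nonzero rows / pivot columns: 3

rank(A) = 3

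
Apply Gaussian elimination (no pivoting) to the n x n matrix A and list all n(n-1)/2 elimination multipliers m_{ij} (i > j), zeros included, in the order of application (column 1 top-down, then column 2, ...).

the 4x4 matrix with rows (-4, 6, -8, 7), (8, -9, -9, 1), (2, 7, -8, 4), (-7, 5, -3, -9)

multipliers: -2, -1/2, 7/4, 10/3, -11/6, -209/428

Forward elimination:
R2 <- R2 - (-2)*R1:  [   0    3  -25   15 ]
R3 <- R3 - (-1/2)*R1:  [    0    10   -12  15/2 ]
R4 <- R4 - (7/4)*R1:  [     0  -11/2     11  -85/4 ]
R3 <- R3 - (10/3)*R2:  [     0      0  214/3  -85/2 ]
R4 <- R4 - (-11/6)*R2:  [      0       0  -209/6    25/4 ]
R4 <- R4 - (-209/428)*R3:  [          0           0           0  -12415/856 ]
Multipliers (in order of application): m_{21} = -2, m_{31} = -1/2, m_{41} = 7/4, m_{32} = 10/3, m_{42} = -11/6, m_{43} = -209/428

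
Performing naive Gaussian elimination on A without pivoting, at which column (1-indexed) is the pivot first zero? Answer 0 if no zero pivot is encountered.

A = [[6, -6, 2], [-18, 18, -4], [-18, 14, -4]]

first zero-pivot column = 2

Naive forward elimination:
R2 <- R2 - (-3)*R1:  [ 0  0  2 ]
R3 <- R3 - (-3)*R1:  [  0  -4   2 ]
Matrix at this point:
[ 6  -6  2 ]
[ 0   0  2 ]
[ 0  -4  2 ]
Pivot entry (2,2) is zero but row 3 has -4 in column 2 -> naive elimination stops; a row interchange (e.g. R2 <-> R3) would be required here.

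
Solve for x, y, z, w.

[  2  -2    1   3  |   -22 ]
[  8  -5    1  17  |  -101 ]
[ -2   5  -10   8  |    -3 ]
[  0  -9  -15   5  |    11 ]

Forward elimination on [A|b]:
R2 <- R2 - (4)*R1:  [   0    3   -3    5  -13 ]
R3 <- R3 - (-1)*R1:  [   0    3   -9   11  -25 ]
R3 <- R3 - (1)*R2:  [   0    0   -6    6  -12 ]
R4 <- R4 - (-3)*R2:  [   0    0  -24   20  -28 ]
R4 <- R4 - (4)*R3:  [  0   0   0  -4  20 ]
Row echelon form:
[ 2  -2   1   3  |  -22 ]
[ 0   3  -3   5  |  -13 ]
[ 0   0  -6   6  |  -12 ]
[ 0   0   0  -4  |   20 ]
Back-substitution:
w = (20) / -4 = -5
z = (-12 - (6)*(-5)) / -6 = -3
y = (-13 - (-3)*(-3) - (5)*(-5)) / 3 = 1
x = (-22 - (-2)*(1) - (1)*(-3) - (3)*(-5)) / 2 = -1

(-1, 1, -3, -5)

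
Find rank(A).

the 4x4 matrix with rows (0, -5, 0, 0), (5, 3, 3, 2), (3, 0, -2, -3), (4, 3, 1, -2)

Row reduction:
R1 <-> R2   (pivot in column 1 was zero)
[ 5   3   3   2 ]
[ 0  -5   0   0 ]
[ 3   0  -2  -3 ]
[ 4   3   1  -2 ]
R3 <- R3 - (3/5)*R1:  [     0   -9/5  -19/5  -21/5 ]
R4 <- R4 - (4/5)*R1:  [     0    3/5   -7/5  -18/5 ]
R3 <- R3 - (9/25)*R2:  [     0      0  -19/5  -21/5 ]
R4 <- R4 - (-3/25)*R2:  [     0      0   -7/5  -18/5 ]
R4 <- R4 - (7/19)*R3:  [      0       0       0  -39/19 ]
Row echelon form:
[ 5   3      3       2 ]
[ 0  -5      0       0 ]
[ 0   0  -19/5   -21/5 ]
[ 0   0      0  -39/19 ]
Nonzero rows / pivot columns: 4

rank(A) = 4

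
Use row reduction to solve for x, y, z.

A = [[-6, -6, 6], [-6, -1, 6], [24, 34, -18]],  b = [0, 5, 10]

(-1, 1, 0)

Forward elimination on [A|b]:
R2 <- R2 - (1)*R1:  [ 0  5  0  5 ]
R3 <- R3 - (-4)*R1:  [  0  10   6  10 ]
R3 <- R3 - (2)*R2:  [ 0  0  6  0 ]
Row echelon form:
[ -6  -6  6  |  0 ]
[  0   5  0  |  5 ]
[  0   0  6  |  0 ]
Back-substitution:
z = (0) / 6 = 0
y = (5) / 5 = 1
x = (0 - (-6)*(1) - (6)*(0)) / -6 = -1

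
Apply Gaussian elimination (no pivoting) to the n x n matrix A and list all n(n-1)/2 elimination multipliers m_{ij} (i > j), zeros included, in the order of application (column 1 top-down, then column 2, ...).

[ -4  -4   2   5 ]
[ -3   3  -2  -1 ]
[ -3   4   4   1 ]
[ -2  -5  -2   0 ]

Forward elimination:
R2 <- R2 - (3/4)*R1:  [     0      6   -7/2  -19/4 ]
R3 <- R3 - (3/4)*R1:  [     0      7    5/2  -11/4 ]
R4 <- R4 - (1/2)*R1:  [    0    -3    -3  -5/2 ]
R3 <- R3 - (7/6)*R2:  [     0      0  79/12  67/24 ]
R4 <- R4 - (-1/2)*R2:  [     0      0  -19/4  -39/8 ]
R4 <- R4 - (-57/79)*R3:  [       0        0        0  -226/79 ]
Multipliers (in order of application): m_{21} = 3/4, m_{31} = 3/4, m_{41} = 1/2, m_{32} = 7/6, m_{42} = -1/2, m_{43} = -57/79

multipliers: 3/4, 3/4, 1/2, 7/6, -1/2, -57/79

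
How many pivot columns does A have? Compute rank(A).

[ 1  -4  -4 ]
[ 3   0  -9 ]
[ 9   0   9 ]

rank(A) = 3

Row reduction:
R2 <- R2 - (3)*R1:  [  0  12   3 ]
R3 <- R3 - (9)*R1:  [  0  36  45 ]
R3 <- R3 - (3)*R2:  [  0   0  36 ]
Row echelon form:
[ 1  -4  -4 ]
[ 0  12   3 ]
[ 0   0  36 ]
Nonzero rows / pivot columns: 3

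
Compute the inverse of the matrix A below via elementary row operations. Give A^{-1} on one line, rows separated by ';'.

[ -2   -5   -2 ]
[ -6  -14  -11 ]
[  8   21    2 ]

inverse = [203/2 -16 27/2; -38 6 -5; -7 1 -1]

Gauss-Jordan on [A | I]:
R1 <- (1/-2)*R1:  [    1   5/2     1  |  -1/2     0     0 ]
R2 <- R2 - (-6)*R1:  [  0   1  -5  |  -3   1   0 ]
R3 <- R3 - (8)*R1:  [  0   1  -6  |   4   0   1 ]
R1 <- R1 - (5/2)*R2:  [    1     0  27/2  |     7  -5/2     0 ]
R3 <- R3 - (1)*R2:  [  0   0  -1  |   7  -1   1 ]
R3 <- (1/-1)*R3:  [  0   0   1  |  -7   1  -1 ]
R1 <- R1 - (27/2)*R3:  [     1      0      0  |  203/2    -16   27/2 ]
R2 <- R2 - (-5)*R3:  [   0    1    0  |  -38    6   -5 ]
Right block of [I | A^{-1}] is the inverse:
[ 203/2  -16  27/2 ]
[   -38    6    -5 ]
[    -7    1    -1 ]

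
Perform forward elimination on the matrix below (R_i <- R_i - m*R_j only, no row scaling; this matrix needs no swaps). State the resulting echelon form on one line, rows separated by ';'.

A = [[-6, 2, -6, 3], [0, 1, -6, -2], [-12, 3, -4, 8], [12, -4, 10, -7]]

REF = [-6 2 -6 3; 0 1 -6 -2; 0 0 2 0; 0 0 0 -1]

Forward elimination:
R3 <- R3 - (2)*R1:  [  0  -1   8   2 ]
R4 <- R4 - (-2)*R1:  [  0   0  -2  -1 ]
R3 <- R3 - (-1)*R2:  [ 0  0  2  0 ]
R4 <- R4 - (-1)*R3:  [  0   0   0  -1 ]
Row echelon form:
[ -6  2  -6   3 ]
[  0  1  -6  -2 ]
[  0  0   2   0 ]
[  0  0   0  -1 ]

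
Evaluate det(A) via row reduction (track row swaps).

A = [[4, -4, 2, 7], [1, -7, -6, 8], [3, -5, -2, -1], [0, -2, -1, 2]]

det(A) = -236

Forward elimination:
R2 <- R2 - (1/4)*R1:  [     0     -6  -13/2   25/4 ]
R3 <- R3 - (3/4)*R1:  [     0     -2   -7/2  -25/4 ]
R3 <- R3 - (1/3)*R2:  [     0      0   -4/3  -25/3 ]
R4 <- R4 - (1/3)*R2:  [     0      0    7/6  -1/12 ]
R4 <- R4 - (-7/8)*R3:  [     0      0      0  -59/8 ]
Upper-triangular form:
[ 4  -4      2      7 ]
[ 0  -6  -13/2   25/4 ]
[ 0   0   -4/3  -25/3 ]
[ 0   0      0  -59/8 ]
det(A) = (-1)^0 * (4) * (-6) * (-4/3) * (-59/8) = -236  (0 row swaps -> sign +1)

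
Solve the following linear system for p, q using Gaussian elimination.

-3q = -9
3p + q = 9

(2, 3)

Forward elimination on [A|b]:
R1 <-> R2   (pivot in column 1 was zero)
[ 3   1   9 ]
[ 0  -3  -9 ]
Row echelon form:
[ 3   1  |   9 ]
[ 0  -3  |  -9 ]
Back-substitution:
q = (-9) / -3 = 3
p = (9 - (1)*(3)) / 3 = 2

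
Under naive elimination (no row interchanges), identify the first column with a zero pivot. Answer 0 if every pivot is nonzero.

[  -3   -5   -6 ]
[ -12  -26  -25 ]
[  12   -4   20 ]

first zero-pivot column = 3

Naive forward elimination:
R2 <- R2 - (4)*R1:  [  0  -6  -1 ]
R3 <- R3 - (-4)*R1:  [   0  -24   -4 ]
R3 <- R3 - (4)*R2:  [ 0  0  0 ]
Matrix at this point:
[ -3  -5  -6 ]
[  0  -6  -1 ]
[  0   0   0 ]
Pivot entry (3,3) in the last row is zero and there are no rows below to swap with -> zero pivot in column 3 (A is singular).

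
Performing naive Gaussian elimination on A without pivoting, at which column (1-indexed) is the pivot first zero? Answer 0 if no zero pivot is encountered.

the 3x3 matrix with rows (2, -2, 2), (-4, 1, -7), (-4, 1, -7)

Naive forward elimination:
R2 <- R2 - (-2)*R1:  [  0  -3  -3 ]
R3 <- R3 - (-2)*R1:  [  0  -3  -3 ]
R3 <- R3 - (1)*R2:  [ 0  0  0 ]
Matrix at this point:
[ 2  -2   2 ]
[ 0  -3  -3 ]
[ 0   0   0 ]
Pivot entry (3,3) in the last row is zero and there are no rows below to swap with -> zero pivot in column 3 (A is singular).

first zero-pivot column = 3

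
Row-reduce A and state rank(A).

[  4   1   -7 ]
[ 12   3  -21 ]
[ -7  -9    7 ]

rank(A) = 2

Row reduction:
R2 <- R2 - (3)*R1:  [ 0  0  0 ]
R3 <- R3 - (-7/4)*R1:  [     0  -29/4  -21/4 ]
R2 <-> R3   (pivot in column 2 was zero)
[ 4      1     -7 ]
[ 0  -29/4  -21/4 ]
[ 0      0      0 ]
Row echelon form:
[ 4      1     -7 ]
[ 0  -29/4  -21/4 ]
[ 0      0      0 ]
Nonzero rows / pivot columns: 2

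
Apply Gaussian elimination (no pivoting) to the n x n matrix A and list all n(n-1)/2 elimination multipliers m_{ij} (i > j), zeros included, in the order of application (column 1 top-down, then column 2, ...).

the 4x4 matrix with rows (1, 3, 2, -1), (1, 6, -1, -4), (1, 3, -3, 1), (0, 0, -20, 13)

Forward elimination:
R2 <- R2 - (1)*R1:  [  0   3  -3  -3 ]
R3 <- R3 - (1)*R1:  [  0   0  -5   2 ]
R4: entry in column 1 is already 0 -> m_{41} = 0 (no row operation needed)
R3: entry in column 2 is already 0 -> m_{32} = 0 (no row operation needed)
R4: entry in column 2 is already 0 -> m_{42} = 0 (no row operation needed)
R4 <- R4 - (4)*R3:  [ 0  0  0  5 ]
Multipliers (in order of application): m_{21} = 1, m_{31} = 1, m_{41} = 0, m_{32} = 0, m_{42} = 0, m_{43} = 4

multipliers: 1, 1, 0, 0, 0, 4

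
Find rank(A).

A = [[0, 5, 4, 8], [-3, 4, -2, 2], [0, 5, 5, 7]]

rank(A) = 3

Row reduction:
R1 <-> R2   (pivot in column 1 was zero)
[ -3  4  -2  2 ]
[  0  5   4  8 ]
[  0  5   5  7 ]
R3 <- R3 - (1)*R2:  [  0   0   1  -1 ]
Row echelon form:
[ -3  4  -2   2 ]
[  0  5   4   8 ]
[  0  0   1  -1 ]
Nonzero rows / pivot columns: 3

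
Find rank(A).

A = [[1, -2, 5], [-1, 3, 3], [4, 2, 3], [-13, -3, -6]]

rank(A) = 3

Row reduction:
R2 <- R2 - (-1)*R1:  [ 0  1  8 ]
R3 <- R3 - (4)*R1:  [   0   10  -17 ]
R4 <- R4 - (-13)*R1:  [   0  -29   59 ]
R3 <- R3 - (10)*R2:  [   0    0  -97 ]
R4 <- R4 - (-29)*R2:  [   0    0  291 ]
R4 <- R4 - (-3)*R3:  [ 0  0  0 ]
Row echelon form:
[ 1  -2    5 ]
[ 0   1    8 ]
[ 0   0  -97 ]
[ 0   0    0 ]
Nonzero rows / pivot columns: 3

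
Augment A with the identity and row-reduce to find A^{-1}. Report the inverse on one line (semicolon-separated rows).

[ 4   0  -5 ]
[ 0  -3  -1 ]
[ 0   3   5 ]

inverse = [1/4 5/16 5/16; 0 -5/12 -1/12; 0 1/4 1/4]

Gauss-Jordan on [A | I]:
R1 <- (1/4)*R1:  [    1     0  -5/4  |   1/4     0     0 ]
R2 <- (1/-3)*R2:  [    0     1   1/3  |     0  -1/3     0 ]
R3 <- R3 - (3)*R2:  [ 0  0  4  |  0  1  1 ]
R3 <- (1/4)*R3:  [   0    0    1  |    0  1/4  1/4 ]
R1 <- R1 - (-5/4)*R3:  [    1     0     0  |   1/4  5/16  5/16 ]
R2 <- R2 - (1/3)*R3:  [     0      1      0  |      0  -5/12  -1/12 ]
Right block of [I | A^{-1}] is the inverse:
[ 1/4   5/16   5/16 ]
[   0  -5/12  -1/12 ]
[   0    1/4    1/4 ]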